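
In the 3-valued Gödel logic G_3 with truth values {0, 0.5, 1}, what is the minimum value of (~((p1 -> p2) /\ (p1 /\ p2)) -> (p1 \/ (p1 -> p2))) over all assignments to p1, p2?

The minimum is attained at p1 = 0.5, p2 = 0:
  (p1 -> p2): 0.5 > 0, so result = 0
  (p1 /\ p2) = min(0.5, 0) = 0
  ((p1 -> p2) /\ (p1 /\ p2)) = min(0, 0) = 0
  ~((p1 -> p2) /\ (p1 /\ p2)): Gödel ¬ of 0 = 1 (operand is 0)
  (p1 -> p2): 0.5 > 0, so result = 0
  (p1 \/ (p1 -> p2)) = max(0.5, 0) = 0.5
  (~((p1 -> p2) /\ (p1 /\ p2)) -> (p1 \/ (p1 -> p2))): 1 > 0.5, so result = 0.5
Checking all 9 assignments confirms none give a value below 0.50.

0.50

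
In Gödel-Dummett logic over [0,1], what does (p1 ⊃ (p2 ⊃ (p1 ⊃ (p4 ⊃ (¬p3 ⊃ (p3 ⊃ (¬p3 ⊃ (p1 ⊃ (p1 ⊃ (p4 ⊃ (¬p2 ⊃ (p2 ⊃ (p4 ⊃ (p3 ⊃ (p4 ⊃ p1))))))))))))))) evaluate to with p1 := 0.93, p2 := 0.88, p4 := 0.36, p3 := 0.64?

1.00

¬p3: Gödel ¬ of 0.64 = 0 (operand ≠ 0)
¬p3: Gödel ¬ of 0.64 = 0 (operand ≠ 0)
¬p2: Gödel ¬ of 0.88 = 0 (operand ≠ 0)
(p4 ⊃ p1): 0.36 ≤ 0.93, so result = 1
(p3 ⊃ (p4 ⊃ p1)): 0.64 ≤ 1, so result = 1
(p4 ⊃ (p3 ⊃ (p4 ⊃ p1))): 0.36 ≤ 1, so result = 1
(p2 ⊃ (p4 ⊃ (p3 ⊃ (p4 ⊃ p1)))): 0.88 ≤ 1, so result = 1
(¬p2 ⊃ (p2 ⊃ (p4 ⊃ (p3 ⊃ (p4 ⊃ p1))))): 0 ≤ 1, so result = 1
(p4 ⊃ (¬p2 ⊃ (p2 ⊃ (p4 ⊃ (p3 ⊃ (p4 ⊃ p1)))))): 0.36 ≤ 1, so result = 1
(p1 ⊃ (p4 ⊃ (¬p2 ⊃ (p2 ⊃ (p4 ⊃ (p3 ⊃ (p4 ⊃ p1))))))): 0.93 ≤ 1, so result = 1
(p1 ⊃ (p1 ⊃ (p4 ⊃ (¬p2 ⊃ (p2 ⊃ (p4 ⊃ (p3 ⊃ (p4 ⊃ p1)))))))): 0.93 ≤ 1, so result = 1
(¬p3 ⊃ (p1 ⊃ (p1 ⊃ (p4 ⊃ (¬p2 ⊃ (p2 ⊃ (p4 ⊃ (p3 ⊃ (p4 ⊃ p1))))))))): 0 ≤ 1, so result = 1
(p3 ⊃ (¬p3 ⊃ (p1 ⊃ (p1 ⊃ (p4 ⊃ (¬p2 ⊃ (p2 ⊃ (p4 ⊃ (p3 ⊃ (p4 ⊃ p1)))))))))): 0.64 ≤ 1, so result = 1
(¬p3 ⊃ (p3 ⊃ (¬p3 ⊃ (p1 ⊃ (p1 ⊃ (p4 ⊃ (¬p2 ⊃ (p2 ⊃ (p4 ⊃ (p3 ⊃ (p4 ⊃ p1))))))))))): 0 ≤ 1, so result = 1
(p4 ⊃ (¬p3 ⊃ (p3 ⊃ (¬p3 ⊃ (p1 ⊃ (p1 ⊃ (p4 ⊃ (¬p2 ⊃ (p2 ⊃ (p4 ⊃ (p3 ⊃ (p4 ⊃ p1)))))))))))): 0.36 ≤ 1, so result = 1
(p1 ⊃ (p4 ⊃ (¬p3 ⊃ (p3 ⊃ (¬p3 ⊃ (p1 ⊃ (p1 ⊃ (p4 ⊃ (¬p2 ⊃ (p2 ⊃ (p4 ⊃ (p3 ⊃ (p4 ⊃ p1))))))))))))): 0.93 ≤ 1, so result = 1
(p2 ⊃ (p1 ⊃ (p4 ⊃ (¬p3 ⊃ (p3 ⊃ (¬p3 ⊃ (p1 ⊃ (p1 ⊃ (p4 ⊃ (¬p2 ⊃ (p2 ⊃ (p4 ⊃ (p3 ⊃ (p4 ⊃ p1)))))))))))))): 0.88 ≤ 1, so result = 1
(p1 ⊃ (p2 ⊃ (p1 ⊃ (p4 ⊃ (¬p3 ⊃ (p3 ⊃ (¬p3 ⊃ (p1 ⊃ (p1 ⊃ (p4 ⊃ (¬p2 ⊃ (p2 ⊃ (p4 ⊃ (p3 ⊃ (p4 ⊃ p1))))))))))))))): 0.93 ≤ 1, so result = 1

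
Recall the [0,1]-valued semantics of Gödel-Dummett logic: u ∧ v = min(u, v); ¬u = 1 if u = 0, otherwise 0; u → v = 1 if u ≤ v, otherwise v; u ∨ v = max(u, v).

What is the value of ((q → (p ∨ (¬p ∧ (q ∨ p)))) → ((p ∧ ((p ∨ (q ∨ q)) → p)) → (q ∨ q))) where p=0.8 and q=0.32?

0.32

¬p: Gödel ¬ of 0.8 = 0 (operand ≠ 0)
(q ∨ p) = max(0.32, 0.8) = 0.8
(¬p ∧ (q ∨ p)) = min(0, 0.8) = 0
(p ∨ (¬p ∧ (q ∨ p))) = max(0.8, 0) = 0.8
(q → (p ∨ (¬p ∧ (q ∨ p)))): 0.32 ≤ 0.8, so result = 1
(q ∨ q) = max(0.32, 0.32) = 0.32
(p ∨ (q ∨ q)) = max(0.8, 0.32) = 0.8
((p ∨ (q ∨ q)) → p): 0.8 ≤ 0.8, so result = 1
(p ∧ ((p ∨ (q ∨ q)) → p)) = min(0.8, 1) = 0.8
(q ∨ q) = max(0.32, 0.32) = 0.32
((p ∧ ((p ∨ (q ∨ q)) → p)) → (q ∨ q)): 0.8 > 0.32, so result = 0.32
((q → (p ∨ (¬p ∧ (q ∨ p)))) → ((p ∧ ((p ∨ (q ∨ q)) → p)) → (q ∨ q))): 1 > 0.32, so result = 0.32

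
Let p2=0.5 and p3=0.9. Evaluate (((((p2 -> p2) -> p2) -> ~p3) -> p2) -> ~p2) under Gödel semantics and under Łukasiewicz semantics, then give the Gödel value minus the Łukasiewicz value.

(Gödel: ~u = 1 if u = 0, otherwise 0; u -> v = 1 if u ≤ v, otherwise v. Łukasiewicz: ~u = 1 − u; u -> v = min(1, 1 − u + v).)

-0.60

Gödel evaluation:
  (p2 -> p2): 0.5 ≤ 0.5, so result = 1
  ((p2 -> p2) -> p2): 1 > 0.5, so result = 0.5
  ~p3: Gödel ¬ of 0.9 = 0 (operand ≠ 0)
  (((p2 -> p2) -> p2) -> ~p3): 0.5 > 0, so result = 0
  ((((p2 -> p2) -> p2) -> ~p3) -> p2): 0 ≤ 0.5, so result = 1
  ~p2: Gödel ¬ of 0.5 = 0 (operand ≠ 0)
  (((((p2 -> p2) -> p2) -> ~p3) -> p2) -> ~p2): 1 > 0, so result = 0
  Gödel value = 0
Łukasiewicz evaluation:
  (p2 -> p2): min(1, 1 − 0.5 + 0.5) = 1
  ((p2 -> p2) -> p2): min(1, 1 − 1 + 0.5) = 0.5
  ~p3: Łukasiewicz ¬ gives 1 − 0.9 = 0.1
  (((p2 -> p2) -> p2) -> ~p3): min(1, 1 − 0.5 + 0.1) = 0.6
  ((((p2 -> p2) -> p2) -> ~p3) -> p2): min(1, 1 − 0.6 + 0.5) = 0.9
  ~p2: Łukasiewicz ¬ gives 1 − 0.5 = 0.5
  (((((p2 -> p2) -> p2) -> ~p3) -> p2) -> ~p2): min(1, 1 − 0.9 + 0.5) = 0.6
  Łukasiewicz value = 0.6
Difference: 0 − 0.6 = -0.60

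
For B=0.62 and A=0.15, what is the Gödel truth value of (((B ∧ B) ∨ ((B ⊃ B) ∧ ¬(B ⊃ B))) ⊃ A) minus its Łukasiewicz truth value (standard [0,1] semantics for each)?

Gödel evaluation:
  (B ∧ B) = min(0.62, 0.62) = 0.62
  (B ⊃ B): 0.62 ≤ 0.62, so result = 1
  (B ⊃ B): 0.62 ≤ 0.62, so result = 1
  ¬(B ⊃ B): Gödel ¬ of 1 = 0 (operand ≠ 0)
  ((B ⊃ B) ∧ ¬(B ⊃ B)) = min(1, 0) = 0
  ((B ∧ B) ∨ ((B ⊃ B) ∧ ¬(B ⊃ B))) = max(0.62, 0) = 0.62
  (((B ∧ B) ∨ ((B ⊃ B) ∧ ¬(B ⊃ B))) ⊃ A): 0.62 > 0.15, so result = 0.15
  Gödel value = 0.15
Łukasiewicz evaluation:
  (B ∧ B) = min(0.62, 0.62) = 0.62
  (B ⊃ B): min(1, 1 − 0.62 + 0.62) = 1
  (B ⊃ B): min(1, 1 − 0.62 + 0.62) = 1
  ¬(B ⊃ B): Łukasiewicz ¬ gives 1 − 1 = 0
  ((B ⊃ B) ∧ ¬(B ⊃ B)) = min(1, 0) = 0
  ((B ∧ B) ∨ ((B ⊃ B) ∧ ¬(B ⊃ B))) = max(0.62, 0) = 0.62
  (((B ∧ B) ∨ ((B ⊃ B) ∧ ¬(B ⊃ B))) ⊃ A): min(1, 1 − 0.62 + 0.15) = 0.53
  Łukasiewicz value = 0.53
Difference: 0.15 − 0.53 = -0.38

-0.38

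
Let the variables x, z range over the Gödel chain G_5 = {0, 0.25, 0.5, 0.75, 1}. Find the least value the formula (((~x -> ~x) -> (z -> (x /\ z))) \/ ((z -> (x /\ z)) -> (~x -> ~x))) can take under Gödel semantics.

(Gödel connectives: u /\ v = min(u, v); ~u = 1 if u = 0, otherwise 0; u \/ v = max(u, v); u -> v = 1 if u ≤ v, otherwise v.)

1.00

Every assignment gives 1. For instance at x = 0, z = 0:
  ~x: Gödel ¬ of 0 = 1 (operand is 0)
  ~x: Gödel ¬ of 0 = 1 (operand is 0)
  (~x -> ~x): 1 ≤ 1, so result = 1
  (x /\ z) = min(0, 0) = 0
  (z -> (x /\ z)): 0 ≤ 0, so result = 1
  ((~x -> ~x) -> (z -> (x /\ z))): 1 ≤ 1, so result = 1
  (x /\ z) = min(0, 0) = 0
  (z -> (x /\ z)): 0 ≤ 0, so result = 1
  ~x: Gödel ¬ of 0 = 1 (operand is 0)
  ~x: Gödel ¬ of 0 = 1 (operand is 0)
  (~x -> ~x): 1 ≤ 1, so result = 1
  ((z -> (x /\ z)) -> (~x -> ~x)): 1 ≤ 1, so result = 1
  (((~x -> ~x) -> (z -> (x /\ z))) \/ ((z -> (x /\ z)) -> (~x -> ~x))) = max(1, 1) = 1
All 25 assignments give value 1 — the formula is a G_5-tautology.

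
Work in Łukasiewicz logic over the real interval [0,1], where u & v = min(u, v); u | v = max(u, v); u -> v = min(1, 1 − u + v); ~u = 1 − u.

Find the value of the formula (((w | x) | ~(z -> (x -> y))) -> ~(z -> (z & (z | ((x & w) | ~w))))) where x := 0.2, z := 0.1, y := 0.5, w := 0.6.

0.40

(w | x) = max(0.6, 0.2) = 0.6
(x -> y): min(1, 1 − 0.2 + 0.5) = 1
(z -> (x -> y)): min(1, 1 − 0.1 + 1) = 1
~(z -> (x -> y)): Łukasiewicz ¬ gives 1 − 1 = 0
((w | x) | ~(z -> (x -> y))) = max(0.6, 0) = 0.6
(x & w) = min(0.2, 0.6) = 0.2
~w: Łukasiewicz ¬ gives 1 − 0.6 = 0.4
((x & w) | ~w) = max(0.2, 0.4) = 0.4
(z | ((x & w) | ~w)) = max(0.1, 0.4) = 0.4
(z & (z | ((x & w) | ~w))) = min(0.1, 0.4) = 0.1
(z -> (z & (z | ((x & w) | ~w)))): min(1, 1 − 0.1 + 0.1) = 1
~(z -> (z & (z | ((x & w) | ~w)))): Łukasiewicz ¬ gives 1 − 1 = 0
(((w | x) | ~(z -> (x -> y))) -> ~(z -> (z & (z | ((x & w) | ~w))))): min(1, 1 − 0.6 + 0) = 0.4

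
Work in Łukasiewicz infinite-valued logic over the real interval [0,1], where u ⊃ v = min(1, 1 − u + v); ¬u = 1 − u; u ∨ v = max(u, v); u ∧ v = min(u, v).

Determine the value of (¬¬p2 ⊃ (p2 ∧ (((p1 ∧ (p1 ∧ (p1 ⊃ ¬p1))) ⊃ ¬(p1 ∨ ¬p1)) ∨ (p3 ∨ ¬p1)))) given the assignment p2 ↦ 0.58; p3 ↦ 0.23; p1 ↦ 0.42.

1.00

¬p2: Łukasiewicz ¬ gives 1 − 0.58 = 0.42
¬¬p2: Łukasiewicz ¬ gives 1 − 0.42 = 0.58
¬p1: Łukasiewicz ¬ gives 1 − 0.42 = 0.58
(p1 ⊃ ¬p1): min(1, 1 − 0.42 + 0.58) = 1
(p1 ∧ (p1 ⊃ ¬p1)) = min(0.42, 1) = 0.42
(p1 ∧ (p1 ∧ (p1 ⊃ ¬p1))) = min(0.42, 0.42) = 0.42
¬p1: Łukasiewicz ¬ gives 1 − 0.42 = 0.58
(p1 ∨ ¬p1) = max(0.42, 0.58) = 0.58
¬(p1 ∨ ¬p1): Łukasiewicz ¬ gives 1 − 0.58 = 0.42
((p1 ∧ (p1 ∧ (p1 ⊃ ¬p1))) ⊃ ¬(p1 ∨ ¬p1)): min(1, 1 − 0.42 + 0.42) = 1
¬p1: Łukasiewicz ¬ gives 1 − 0.42 = 0.58
(p3 ∨ ¬p1) = max(0.23, 0.58) = 0.58
(((p1 ∧ (p1 ∧ (p1 ⊃ ¬p1))) ⊃ ¬(p1 ∨ ¬p1)) ∨ (p3 ∨ ¬p1)) = max(1, 0.58) = 1
(p2 ∧ (((p1 ∧ (p1 ∧ (p1 ⊃ ¬p1))) ⊃ ¬(p1 ∨ ¬p1)) ∨ (p3 ∨ ¬p1))) = min(0.58, 1) = 0.58
(¬¬p2 ⊃ (p2 ∧ (((p1 ∧ (p1 ∧ (p1 ⊃ ¬p1))) ⊃ ¬(p1 ∨ ¬p1)) ∨ (p3 ∨ ¬p1)))): min(1, 1 − 0.58 + 0.58) = 1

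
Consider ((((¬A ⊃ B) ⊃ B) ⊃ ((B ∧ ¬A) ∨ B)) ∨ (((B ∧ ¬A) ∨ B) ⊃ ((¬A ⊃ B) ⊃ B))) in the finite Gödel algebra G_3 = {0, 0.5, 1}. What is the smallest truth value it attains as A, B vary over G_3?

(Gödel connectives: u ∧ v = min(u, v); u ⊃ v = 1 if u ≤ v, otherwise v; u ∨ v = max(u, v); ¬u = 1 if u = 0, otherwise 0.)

Every assignment gives 1. For instance at A = 0, B = 0:
  ¬A: Gödel ¬ of 0 = 1 (operand is 0)
  (¬A ⊃ B): 1 > 0, so result = 0
  ((¬A ⊃ B) ⊃ B): 0 ≤ 0, so result = 1
  ¬A: Gödel ¬ of 0 = 1 (operand is 0)
  (B ∧ ¬A) = min(0, 1) = 0
  ((B ∧ ¬A) ∨ B) = max(0, 0) = 0
  (((¬A ⊃ B) ⊃ B) ⊃ ((B ∧ ¬A) ∨ B)): 1 > 0, so result = 0
  ¬A: Gödel ¬ of 0 = 1 (operand is 0)
  (B ∧ ¬A) = min(0, 1) = 0
  ((B ∧ ¬A) ∨ B) = max(0, 0) = 0
  ¬A: Gödel ¬ of 0 = 1 (operand is 0)
  (¬A ⊃ B): 1 > 0, so result = 0
  ((¬A ⊃ B) ⊃ B): 0 ≤ 0, so result = 1
  (((B ∧ ¬A) ∨ B) ⊃ ((¬A ⊃ B) ⊃ B)): 0 ≤ 1, so result = 1
  ((((¬A ⊃ B) ⊃ B) ⊃ ((B ∧ ¬A) ∨ B)) ∨ (((B ∧ ¬A) ∨ B) ⊃ ((¬A ⊃ B) ⊃ B))) = max(0, 1) = 1
All 9 assignments give value 1 — the formula is a G_3-tautology.

1.00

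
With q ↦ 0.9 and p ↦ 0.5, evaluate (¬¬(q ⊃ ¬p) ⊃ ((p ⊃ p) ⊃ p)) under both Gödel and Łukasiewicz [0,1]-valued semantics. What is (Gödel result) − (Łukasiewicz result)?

0.10

Gödel evaluation:
  ¬p: Gödel ¬ of 0.5 = 0 (operand ≠ 0)
  (q ⊃ ¬p): 0.9 > 0, so result = 0
  ¬(q ⊃ ¬p): Gödel ¬ of 0 = 1 (operand is 0)
  ¬¬(q ⊃ ¬p): Gödel ¬ of 1 = 0 (operand ≠ 0)
  (p ⊃ p): 0.5 ≤ 0.5, so result = 1
  ((p ⊃ p) ⊃ p): 1 > 0.5, so result = 0.5
  (¬¬(q ⊃ ¬p) ⊃ ((p ⊃ p) ⊃ p)): 0 ≤ 0.5, so result = 1
  Gödel value = 1
Łukasiewicz evaluation:
  ¬p: Łukasiewicz ¬ gives 1 − 0.5 = 0.5
  (q ⊃ ¬p): min(1, 1 − 0.9 + 0.5) = 0.6
  ¬(q ⊃ ¬p): Łukasiewicz ¬ gives 1 − 0.6 = 0.4
  ¬¬(q ⊃ ¬p): Łukasiewicz ¬ gives 1 − 0.4 = 0.6
  (p ⊃ p): min(1, 1 − 0.5 + 0.5) = 1
  ((p ⊃ p) ⊃ p): min(1, 1 − 1 + 0.5) = 0.5
  (¬¬(q ⊃ ¬p) ⊃ ((p ⊃ p) ⊃ p)): min(1, 1 − 0.6 + 0.5) = 0.9
  Łukasiewicz value = 0.9
Difference: 1 − 0.9 = 0.10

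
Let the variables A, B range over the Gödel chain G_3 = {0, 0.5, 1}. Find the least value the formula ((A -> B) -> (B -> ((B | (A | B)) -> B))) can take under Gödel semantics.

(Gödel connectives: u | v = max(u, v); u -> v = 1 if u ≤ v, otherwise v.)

1.00

Every assignment gives 1. For instance at A = 0, B = 0:
  (A -> B): 0 ≤ 0, so result = 1
  (A | B) = max(0, 0) = 0
  (B | (A | B)) = max(0, 0) = 0
  ((B | (A | B)) -> B): 0 ≤ 0, so result = 1
  (B -> ((B | (A | B)) -> B)): 0 ≤ 1, so result = 1
  ((A -> B) -> (B -> ((B | (A | B)) -> B))): 1 ≤ 1, so result = 1
All 9 assignments give value 1 — the formula is a G_3-tautology.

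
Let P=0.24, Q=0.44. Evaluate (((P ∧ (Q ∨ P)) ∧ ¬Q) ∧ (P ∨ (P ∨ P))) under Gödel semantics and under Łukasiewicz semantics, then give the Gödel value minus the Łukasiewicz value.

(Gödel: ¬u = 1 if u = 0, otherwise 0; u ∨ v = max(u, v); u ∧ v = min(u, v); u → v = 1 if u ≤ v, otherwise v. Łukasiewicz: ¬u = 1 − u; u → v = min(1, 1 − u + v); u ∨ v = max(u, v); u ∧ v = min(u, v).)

Gödel evaluation:
  (Q ∨ P) = max(0.44, 0.24) = 0.44
  (P ∧ (Q ∨ P)) = min(0.24, 0.44) = 0.24
  ¬Q: Gödel ¬ of 0.44 = 0 (operand ≠ 0)
  ((P ∧ (Q ∨ P)) ∧ ¬Q) = min(0.24, 0) = 0
  (P ∨ P) = max(0.24, 0.24) = 0.24
  (P ∨ (P ∨ P)) = max(0.24, 0.24) = 0.24
  (((P ∧ (Q ∨ P)) ∧ ¬Q) ∧ (P ∨ (P ∨ P))) = min(0, 0.24) = 0
  Gödel value = 0
Łukasiewicz evaluation:
  (Q ∨ P) = max(0.44, 0.24) = 0.44
  (P ∧ (Q ∨ P)) = min(0.24, 0.44) = 0.24
  ¬Q: Łukasiewicz ¬ gives 1 − 0.44 = 0.56
  ((P ∧ (Q ∨ P)) ∧ ¬Q) = min(0.24, 0.56) = 0.24
  (P ∨ P) = max(0.24, 0.24) = 0.24
  (P ∨ (P ∨ P)) = max(0.24, 0.24) = 0.24
  (((P ∧ (Q ∨ P)) ∧ ¬Q) ∧ (P ∨ (P ∨ P))) = min(0.24, 0.24) = 0.24
  Łukasiewicz value = 0.24
Difference: 0 − 0.24 = -0.24

-0.24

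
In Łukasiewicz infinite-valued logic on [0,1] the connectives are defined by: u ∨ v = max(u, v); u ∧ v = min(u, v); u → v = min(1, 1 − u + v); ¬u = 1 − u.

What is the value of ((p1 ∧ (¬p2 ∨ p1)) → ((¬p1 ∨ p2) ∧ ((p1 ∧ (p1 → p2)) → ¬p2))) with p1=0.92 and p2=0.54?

0.62

¬p2: Łukasiewicz ¬ gives 1 − 0.54 = 0.46
(¬p2 ∨ p1) = max(0.46, 0.92) = 0.92
(p1 ∧ (¬p2 ∨ p1)) = min(0.92, 0.92) = 0.92
¬p1: Łukasiewicz ¬ gives 1 − 0.92 = 0.08
(¬p1 ∨ p2) = max(0.08, 0.54) = 0.54
(p1 → p2): min(1, 1 − 0.92 + 0.54) = 0.62
(p1 ∧ (p1 → p2)) = min(0.92, 0.62) = 0.62
¬p2: Łukasiewicz ¬ gives 1 − 0.54 = 0.46
((p1 ∧ (p1 → p2)) → ¬p2): min(1, 1 − 0.62 + 0.46) = 0.84
((¬p1 ∨ p2) ∧ ((p1 ∧ (p1 → p2)) → ¬p2)) = min(0.54, 0.84) = 0.54
((p1 ∧ (¬p2 ∨ p1)) → ((¬p1 ∨ p2) ∧ ((p1 ∧ (p1 → p2)) → ¬p2))): min(1, 1 − 0.92 + 0.54) = 0.62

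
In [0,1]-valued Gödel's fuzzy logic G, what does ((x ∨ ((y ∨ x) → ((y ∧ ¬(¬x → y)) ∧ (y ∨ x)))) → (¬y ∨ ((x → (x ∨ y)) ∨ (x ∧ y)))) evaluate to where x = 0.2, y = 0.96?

1.00

(y ∨ x) = max(0.96, 0.2) = 0.96
¬x: Gödel ¬ of 0.2 = 0 (operand ≠ 0)
(¬x → y): 0 ≤ 0.96, so result = 1
¬(¬x → y): Gödel ¬ of 1 = 0 (operand ≠ 0)
(y ∧ ¬(¬x → y)) = min(0.96, 0) = 0
(y ∨ x) = max(0.96, 0.2) = 0.96
((y ∧ ¬(¬x → y)) ∧ (y ∨ x)) = min(0, 0.96) = 0
((y ∨ x) → ((y ∧ ¬(¬x → y)) ∧ (y ∨ x))): 0.96 > 0, so result = 0
(x ∨ ((y ∨ x) → ((y ∧ ¬(¬x → y)) ∧ (y ∨ x)))) = max(0.2, 0) = 0.2
¬y: Gödel ¬ of 0.96 = 0 (operand ≠ 0)
(x ∨ y) = max(0.2, 0.96) = 0.96
(x → (x ∨ y)): 0.2 ≤ 0.96, so result = 1
(x ∧ y) = min(0.2, 0.96) = 0.2
((x → (x ∨ y)) ∨ (x ∧ y)) = max(1, 0.2) = 1
(¬y ∨ ((x → (x ∨ y)) ∨ (x ∧ y))) = max(0, 1) = 1
((x ∨ ((y ∨ x) → ((y ∧ ¬(¬x → y)) ∧ (y ∨ x)))) → (¬y ∨ ((x → (x ∨ y)) ∨ (x ∧ y)))): 0.2 ≤ 1, so result = 1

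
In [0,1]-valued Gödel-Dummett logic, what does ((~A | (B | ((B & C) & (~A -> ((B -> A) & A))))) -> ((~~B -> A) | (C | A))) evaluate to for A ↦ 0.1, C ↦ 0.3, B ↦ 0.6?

0.30

~A: Gödel ¬ of 0.1 = 0 (operand ≠ 0)
(B & C) = min(0.6, 0.3) = 0.3
~A: Gödel ¬ of 0.1 = 0 (operand ≠ 0)
(B -> A): 0.6 > 0.1, so result = 0.1
((B -> A) & A) = min(0.1, 0.1) = 0.1
(~A -> ((B -> A) & A)): 0 ≤ 0.1, so result = 1
((B & C) & (~A -> ((B -> A) & A))) = min(0.3, 1) = 0.3
(B | ((B & C) & (~A -> ((B -> A) & A)))) = max(0.6, 0.3) = 0.6
(~A | (B | ((B & C) & (~A -> ((B -> A) & A))))) = max(0, 0.6) = 0.6
~B: Gödel ¬ of 0.6 = 0 (operand ≠ 0)
~~B: Gödel ¬ of 0 = 1 (operand is 0)
(~~B -> A): 1 > 0.1, so result = 0.1
(C | A) = max(0.3, 0.1) = 0.3
((~~B -> A) | (C | A)) = max(0.1, 0.3) = 0.3
((~A | (B | ((B & C) & (~A -> ((B -> A) & A))))) -> ((~~B -> A) | (C | A))): 0.6 > 0.3, so result = 0.3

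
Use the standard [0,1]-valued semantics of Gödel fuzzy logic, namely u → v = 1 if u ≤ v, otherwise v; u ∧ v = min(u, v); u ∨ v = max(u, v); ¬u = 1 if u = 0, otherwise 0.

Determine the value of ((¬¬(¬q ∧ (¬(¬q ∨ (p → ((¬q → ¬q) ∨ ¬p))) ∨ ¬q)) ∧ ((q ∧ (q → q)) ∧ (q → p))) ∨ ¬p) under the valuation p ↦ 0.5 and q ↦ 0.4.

0.00

¬q: Gödel ¬ of 0.4 = 0 (operand ≠ 0)
¬q: Gödel ¬ of 0.4 = 0 (operand ≠ 0)
¬q: Gödel ¬ of 0.4 = 0 (operand ≠ 0)
¬q: Gödel ¬ of 0.4 = 0 (operand ≠ 0)
(¬q → ¬q): 0 ≤ 0, so result = 1
¬p: Gödel ¬ of 0.5 = 0 (operand ≠ 0)
((¬q → ¬q) ∨ ¬p) = max(1, 0) = 1
(p → ((¬q → ¬q) ∨ ¬p)): 0.5 ≤ 1, so result = 1
(¬q ∨ (p → ((¬q → ¬q) ∨ ¬p))) = max(0, 1) = 1
¬(¬q ∨ (p → ((¬q → ¬q) ∨ ¬p))): Gödel ¬ of 1 = 0 (operand ≠ 0)
¬q: Gödel ¬ of 0.4 = 0 (operand ≠ 0)
(¬(¬q ∨ (p → ((¬q → ¬q) ∨ ¬p))) ∨ ¬q) = max(0, 0) = 0
(¬q ∧ (¬(¬q ∨ (p → ((¬q → ¬q) ∨ ¬p))) ∨ ¬q)) = min(0, 0) = 0
¬(¬q ∧ (¬(¬q ∨ (p → ((¬q → ¬q) ∨ ¬p))) ∨ ¬q)): Gödel ¬ of 0 = 1 (operand is 0)
¬¬(¬q ∧ (¬(¬q ∨ (p → ((¬q → ¬q) ∨ ¬p))) ∨ ¬q)): Gödel ¬ of 1 = 0 (operand ≠ 0)
(q → q): 0.4 ≤ 0.4, so result = 1
(q ∧ (q → q)) = min(0.4, 1) = 0.4
(q → p): 0.4 ≤ 0.5, so result = 1
((q ∧ (q → q)) ∧ (q → p)) = min(0.4, 1) = 0.4
(¬¬(¬q ∧ (¬(¬q ∨ (p → ((¬q → ¬q) ∨ ¬p))) ∨ ¬q)) ∧ ((q ∧ (q → q)) ∧ (q → p))) = min(0, 0.4) = 0
¬p: Gödel ¬ of 0.5 = 0 (operand ≠ 0)
((¬¬(¬q ∧ (¬(¬q ∨ (p → ((¬q → ¬q) ∨ ¬p))) ∨ ¬q)) ∧ ((q ∧ (q → q)) ∧ (q → p))) ∨ ¬p) = max(0, 0) = 0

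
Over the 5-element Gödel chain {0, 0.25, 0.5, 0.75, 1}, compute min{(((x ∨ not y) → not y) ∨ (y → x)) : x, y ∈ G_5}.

0.25

The minimum is attained at x = 0.25, y = 0.5:
  not y: Gödel ¬ of 0.5 = 0 (operand ≠ 0)
  (x ∨ not y) = max(0.25, 0) = 0.25
  not y: Gödel ¬ of 0.5 = 0 (operand ≠ 0)
  ((x ∨ not y) → not y): 0.25 > 0, so result = 0
  (y → x): 0.5 > 0.25, so result = 0.25
  (((x ∨ not y) → not y) ∨ (y → x)) = max(0, 0.25) = 0.25
Checking all 25 assignments confirms none give a value below 0.25.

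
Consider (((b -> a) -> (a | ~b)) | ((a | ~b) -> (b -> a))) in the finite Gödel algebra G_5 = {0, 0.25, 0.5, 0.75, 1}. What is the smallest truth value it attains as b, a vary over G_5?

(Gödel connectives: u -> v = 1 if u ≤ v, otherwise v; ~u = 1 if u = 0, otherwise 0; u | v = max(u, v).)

1.00

Every assignment gives 1. For instance at b = 0, a = 0:
  (b -> a): 0 ≤ 0, so result = 1
  ~b: Gödel ¬ of 0 = 1 (operand is 0)
  (a | ~b) = max(0, 1) = 1
  ((b -> a) -> (a | ~b)): 1 ≤ 1, so result = 1
  ~b: Gödel ¬ of 0 = 1 (operand is 0)
  (a | ~b) = max(0, 1) = 1
  (b -> a): 0 ≤ 0, so result = 1
  ((a | ~b) -> (b -> a)): 1 ≤ 1, so result = 1
  (((b -> a) -> (a | ~b)) | ((a | ~b) -> (b -> a))) = max(1, 1) = 1
All 25 assignments give value 1 — the formula is a G_5-tautology.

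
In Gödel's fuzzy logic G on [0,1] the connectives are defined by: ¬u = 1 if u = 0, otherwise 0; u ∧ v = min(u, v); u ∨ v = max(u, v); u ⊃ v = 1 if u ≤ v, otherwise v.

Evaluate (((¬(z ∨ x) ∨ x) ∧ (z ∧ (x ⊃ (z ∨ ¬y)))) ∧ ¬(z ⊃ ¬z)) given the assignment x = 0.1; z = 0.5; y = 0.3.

0.10

(z ∨ x) = max(0.5, 0.1) = 0.5
¬(z ∨ x): Gödel ¬ of 0.5 = 0 (operand ≠ 0)
(¬(z ∨ x) ∨ x) = max(0, 0.1) = 0.1
¬y: Gödel ¬ of 0.3 = 0 (operand ≠ 0)
(z ∨ ¬y) = max(0.5, 0) = 0.5
(x ⊃ (z ∨ ¬y)): 0.1 ≤ 0.5, so result = 1
(z ∧ (x ⊃ (z ∨ ¬y))) = min(0.5, 1) = 0.5
((¬(z ∨ x) ∨ x) ∧ (z ∧ (x ⊃ (z ∨ ¬y)))) = min(0.1, 0.5) = 0.1
¬z: Gödel ¬ of 0.5 = 0 (operand ≠ 0)
(z ⊃ ¬z): 0.5 > 0, so result = 0
¬(z ⊃ ¬z): Gödel ¬ of 0 = 1 (operand is 0)
(((¬(z ∨ x) ∨ x) ∧ (z ∧ (x ⊃ (z ∨ ¬y)))) ∧ ¬(z ⊃ ¬z)) = min(0.1, 1) = 0.1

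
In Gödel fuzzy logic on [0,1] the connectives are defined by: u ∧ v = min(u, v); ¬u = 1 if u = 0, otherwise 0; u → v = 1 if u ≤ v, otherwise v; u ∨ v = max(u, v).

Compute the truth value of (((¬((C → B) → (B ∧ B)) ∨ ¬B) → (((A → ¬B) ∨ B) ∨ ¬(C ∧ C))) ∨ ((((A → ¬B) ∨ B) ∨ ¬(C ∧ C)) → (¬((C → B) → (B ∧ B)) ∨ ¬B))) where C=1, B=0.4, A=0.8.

1.00

(C → B): 1 > 0.4, so result = 0.4
(B ∧ B) = min(0.4, 0.4) = 0.4
((C → B) → (B ∧ B)): 0.4 ≤ 0.4, so result = 1
¬((C → B) → (B ∧ B)): Gödel ¬ of 1 = 0 (operand ≠ 0)
¬B: Gödel ¬ of 0.4 = 0 (operand ≠ 0)
(¬((C → B) → (B ∧ B)) ∨ ¬B) = max(0, 0) = 0
¬B: Gödel ¬ of 0.4 = 0 (operand ≠ 0)
(A → ¬B): 0.8 > 0, so result = 0
((A → ¬B) ∨ B) = max(0, 0.4) = 0.4
(C ∧ C) = min(1, 1) = 1
¬(C ∧ C): Gödel ¬ of 1 = 0 (operand ≠ 0)
(((A → ¬B) ∨ B) ∨ ¬(C ∧ C)) = max(0.4, 0) = 0.4
((¬((C → B) → (B ∧ B)) ∨ ¬B) → (((A → ¬B) ∨ B) ∨ ¬(C ∧ C))): 0 ≤ 0.4, so result = 1
¬B: Gödel ¬ of 0.4 = 0 (operand ≠ 0)
(A → ¬B): 0.8 > 0, so result = 0
((A → ¬B) ∨ B) = max(0, 0.4) = 0.4
(C ∧ C) = min(1, 1) = 1
¬(C ∧ C): Gödel ¬ of 1 = 0 (operand ≠ 0)
(((A → ¬B) ∨ B) ∨ ¬(C ∧ C)) = max(0.4, 0) = 0.4
(C → B): 1 > 0.4, so result = 0.4
(B ∧ B) = min(0.4, 0.4) = 0.4
((C → B) → (B ∧ B)): 0.4 ≤ 0.4, so result = 1
¬((C → B) → (B ∧ B)): Gödel ¬ of 1 = 0 (operand ≠ 0)
¬B: Gödel ¬ of 0.4 = 0 (operand ≠ 0)
(¬((C → B) → (B ∧ B)) ∨ ¬B) = max(0, 0) = 0
((((A → ¬B) ∨ B) ∨ ¬(C ∧ C)) → (¬((C → B) → (B ∧ B)) ∨ ¬B)): 0.4 > 0, so result = 0
(((¬((C → B) → (B ∧ B)) ∨ ¬B) → (((A → ¬B) ∨ B) ∨ ¬(C ∧ C))) ∨ ((((A → ¬B) ∨ B) ∨ ¬(C ∧ C)) → (¬((C → B) → (B ∧ B)) ∨ ¬B))) = max(1, 0) = 1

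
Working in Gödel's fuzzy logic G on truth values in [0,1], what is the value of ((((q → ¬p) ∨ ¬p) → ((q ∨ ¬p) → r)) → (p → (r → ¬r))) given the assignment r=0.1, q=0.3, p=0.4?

0.00

¬p: Gödel ¬ of 0.4 = 0 (operand ≠ 0)
(q → ¬p): 0.3 > 0, so result = 0
¬p: Gödel ¬ of 0.4 = 0 (operand ≠ 0)
((q → ¬p) ∨ ¬p) = max(0, 0) = 0
¬p: Gödel ¬ of 0.4 = 0 (operand ≠ 0)
(q ∨ ¬p) = max(0.3, 0) = 0.3
((q ∨ ¬p) → r): 0.3 > 0.1, so result = 0.1
(((q → ¬p) ∨ ¬p) → ((q ∨ ¬p) → r)): 0 ≤ 0.1, so result = 1
¬r: Gödel ¬ of 0.1 = 0 (operand ≠ 0)
(r → ¬r): 0.1 > 0, so result = 0
(p → (r → ¬r)): 0.4 > 0, so result = 0
((((q → ¬p) ∨ ¬p) → ((q ∨ ¬p) → r)) → (p → (r → ¬r))): 1 > 0, so result = 0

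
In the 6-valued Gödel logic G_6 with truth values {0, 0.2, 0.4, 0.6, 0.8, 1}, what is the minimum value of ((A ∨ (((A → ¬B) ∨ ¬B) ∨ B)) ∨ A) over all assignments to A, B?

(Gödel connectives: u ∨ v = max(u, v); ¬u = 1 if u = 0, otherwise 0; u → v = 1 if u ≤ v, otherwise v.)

0.20

The minimum is attained at A = 0.2, B = 0.2:
  ¬B: Gödel ¬ of 0.2 = 0 (operand ≠ 0)
  (A → ¬B): 0.2 > 0, so result = 0
  ¬B: Gödel ¬ of 0.2 = 0 (operand ≠ 0)
  ((A → ¬B) ∨ ¬B) = max(0, 0) = 0
  (((A → ¬B) ∨ ¬B) ∨ B) = max(0, 0.2) = 0.2
  (A ∨ (((A → ¬B) ∨ ¬B) ∨ B)) = max(0.2, 0.2) = 0.2
  ((A ∨ (((A → ¬B) ∨ ¬B) ∨ B)) ∨ A) = max(0.2, 0.2) = 0.2
Checking all 36 assignments confirms none give a value below 0.20.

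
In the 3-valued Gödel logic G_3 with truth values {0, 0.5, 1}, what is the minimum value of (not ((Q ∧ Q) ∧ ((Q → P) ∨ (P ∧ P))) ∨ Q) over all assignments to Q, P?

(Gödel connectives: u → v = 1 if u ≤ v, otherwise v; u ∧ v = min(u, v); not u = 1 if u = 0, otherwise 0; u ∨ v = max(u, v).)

0.50

The minimum is attained at Q = 0.5, P = 0.5:
  (Q ∧ Q) = min(0.5, 0.5) = 0.5
  (Q → P): 0.5 ≤ 0.5, so result = 1
  (P ∧ P) = min(0.5, 0.5) = 0.5
  ((Q → P) ∨ (P ∧ P)) = max(1, 0.5) = 1
  ((Q ∧ Q) ∧ ((Q → P) ∨ (P ∧ P))) = min(0.5, 1) = 0.5
  not ((Q ∧ Q) ∧ ((Q → P) ∨ (P ∧ P))): Gödel ¬ of 0.5 = 0 (operand ≠ 0)
  (not ((Q ∧ Q) ∧ ((Q → P) ∨ (P ∧ P))) ∨ Q) = max(0, 0.5) = 0.5
Checking all 9 assignments confirms none give a value below 0.50.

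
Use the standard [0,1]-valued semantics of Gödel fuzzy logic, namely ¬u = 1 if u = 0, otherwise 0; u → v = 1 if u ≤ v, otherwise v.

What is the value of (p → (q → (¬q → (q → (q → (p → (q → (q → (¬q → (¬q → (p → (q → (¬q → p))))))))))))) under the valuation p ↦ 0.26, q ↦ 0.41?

¬q: Gödel ¬ of 0.41 = 0 (operand ≠ 0)
¬q: Gödel ¬ of 0.41 = 0 (operand ≠ 0)
¬q: Gödel ¬ of 0.41 = 0 (operand ≠ 0)
¬q: Gödel ¬ of 0.41 = 0 (operand ≠ 0)
(¬q → p): 0 ≤ 0.26, so result = 1
(q → (¬q → p)): 0.41 ≤ 1, so result = 1
(p → (q → (¬q → p))): 0.26 ≤ 1, so result = 1
(¬q → (p → (q → (¬q → p)))): 0 ≤ 1, so result = 1
(¬q → (¬q → (p → (q → (¬q → p))))): 0 ≤ 1, so result = 1
(q → (¬q → (¬q → (p → (q → (¬q → p)))))): 0.41 ≤ 1, so result = 1
(q → (q → (¬q → (¬q → (p → (q → (¬q → p))))))): 0.41 ≤ 1, so result = 1
(p → (q → (q → (¬q → (¬q → (p → (q → (¬q → p)))))))): 0.26 ≤ 1, so result = 1
(q → (p → (q → (q → (¬q → (¬q → (p → (q → (¬q → p))))))))): 0.41 ≤ 1, so result = 1
(q → (q → (p → (q → (q → (¬q → (¬q → (p → (q → (¬q → p)))))))))): 0.41 ≤ 1, so result = 1
(¬q → (q → (q → (p → (q → (q → (¬q → (¬q → (p → (q → (¬q → p))))))))))): 0 ≤ 1, so result = 1
(q → (¬q → (q → (q → (p → (q → (q → (¬q → (¬q → (p → (q → (¬q → p)))))))))))): 0.41 ≤ 1, so result = 1
(p → (q → (¬q → (q → (q → (p → (q → (q → (¬q → (¬q → (p → (q → (¬q → p))))))))))))): 0.26 ≤ 1, so result = 1

1.00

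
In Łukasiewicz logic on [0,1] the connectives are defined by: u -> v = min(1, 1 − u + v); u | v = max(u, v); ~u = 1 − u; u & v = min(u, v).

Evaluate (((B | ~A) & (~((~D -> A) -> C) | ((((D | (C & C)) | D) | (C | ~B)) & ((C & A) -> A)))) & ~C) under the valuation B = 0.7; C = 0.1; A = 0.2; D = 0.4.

~A: Łukasiewicz ¬ gives 1 − 0.2 = 0.8
(B | ~A) = max(0.7, 0.8) = 0.8
~D: Łukasiewicz ¬ gives 1 − 0.4 = 0.6
(~D -> A): min(1, 1 − 0.6 + 0.2) = 0.6
((~D -> A) -> C): min(1, 1 − 0.6 + 0.1) = 0.5
~((~D -> A) -> C): Łukasiewicz ¬ gives 1 − 0.5 = 0.5
(C & C) = min(0.1, 0.1) = 0.1
(D | (C & C)) = max(0.4, 0.1) = 0.4
((D | (C & C)) | D) = max(0.4, 0.4) = 0.4
~B: Łukasiewicz ¬ gives 1 − 0.7 = 0.3
(C | ~B) = max(0.1, 0.3) = 0.3
(((D | (C & C)) | D) | (C | ~B)) = max(0.4, 0.3) = 0.4
(C & A) = min(0.1, 0.2) = 0.1
((C & A) -> A): min(1, 1 − 0.1 + 0.2) = 1
((((D | (C & C)) | D) | (C | ~B)) & ((C & A) -> A)) = min(0.4, 1) = 0.4
(~((~D -> A) -> C) | ((((D | (C & C)) | D) | (C | ~B)) & ((C & A) -> A))) = max(0.5, 0.4) = 0.5
((B | ~A) & (~((~D -> A) -> C) | ((((D | (C & C)) | D) | (C | ~B)) & ((C & A) -> A)))) = min(0.8, 0.5) = 0.5
~C: Łukasiewicz ¬ gives 1 − 0.1 = 0.9
(((B | ~A) & (~((~D -> A) -> C) | ((((D | (C & C)) | D) | (C | ~B)) & ((C & A) -> A)))) & ~C) = min(0.5, 0.9) = 0.5

0.50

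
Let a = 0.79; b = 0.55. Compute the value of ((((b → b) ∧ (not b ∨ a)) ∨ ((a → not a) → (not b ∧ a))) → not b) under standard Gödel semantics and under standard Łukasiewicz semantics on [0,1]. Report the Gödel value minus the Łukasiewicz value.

-0.45

Gödel evaluation:
  (b → b): 0.55 ≤ 0.55, so result = 1
  not b: Gödel ¬ of 0.55 = 0 (operand ≠ 0)
  (not b ∨ a) = max(0, 0.79) = 0.79
  ((b → b) ∧ (not b ∨ a)) = min(1, 0.79) = 0.79
  not a: Gödel ¬ of 0.79 = 0 (operand ≠ 0)
  (a → not a): 0.79 > 0, so result = 0
  not b: Gödel ¬ of 0.55 = 0 (operand ≠ 0)
  (not b ∧ a) = min(0, 0.79) = 0
  ((a → not a) → (not b ∧ a)): 0 ≤ 0, so result = 1
  (((b → b) ∧ (not b ∨ a)) ∨ ((a → not a) → (not b ∧ a))) = max(0.79, 1) = 1
  not b: Gödel ¬ of 0.55 = 0 (operand ≠ 0)
  ((((b → b) ∧ (not b ∨ a)) ∨ ((a → not a) → (not b ∧ a))) → not b): 1 > 0, so result = 0
  Gödel value = 0
Łukasiewicz evaluation:
  (b → b): min(1, 1 − 0.55 + 0.55) = 1
  not b: Łukasiewicz ¬ gives 1 − 0.55 = 0.45
  (not b ∨ a) = max(0.45, 0.79) = 0.79
  ((b → b) ∧ (not b ∨ a)) = min(1, 0.79) = 0.79
  not a: Łukasiewicz ¬ gives 1 − 0.79 = 0.21
  (a → not a): min(1, 1 − 0.79 + 0.21) = 0.42
  not b: Łukasiewicz ¬ gives 1 − 0.55 = 0.45
  (not b ∧ a) = min(0.45, 0.79) = 0.45
  ((a → not a) → (not b ∧ a)): min(1, 1 − 0.42 + 0.45) = 1
  (((b → b) ∧ (not b ∨ a)) ∨ ((a → not a) → (not b ∧ a))) = max(0.79, 1) = 1
  not b: Łukasiewicz ¬ gives 1 − 0.55 = 0.45
  ((((b → b) ∧ (not b ∨ a)) ∨ ((a → not a) → (not b ∧ a))) → not b): min(1, 1 − 1 + 0.45) = 0.45
  Łukasiewicz value = 0.45
Difference: 0 − 0.45 = -0.45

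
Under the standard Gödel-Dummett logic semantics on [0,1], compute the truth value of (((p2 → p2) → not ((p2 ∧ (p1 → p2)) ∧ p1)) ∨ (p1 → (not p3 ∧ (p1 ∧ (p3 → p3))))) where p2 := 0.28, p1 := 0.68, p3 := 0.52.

0.00

(p2 → p2): 0.28 ≤ 0.28, so result = 1
(p1 → p2): 0.68 > 0.28, so result = 0.28
(p2 ∧ (p1 → p2)) = min(0.28, 0.28) = 0.28
((p2 ∧ (p1 → p2)) ∧ p1) = min(0.28, 0.68) = 0.28
not ((p2 ∧ (p1 → p2)) ∧ p1): Gödel ¬ of 0.28 = 0 (operand ≠ 0)
((p2 → p2) → not ((p2 ∧ (p1 → p2)) ∧ p1)): 1 > 0, so result = 0
not p3: Gödel ¬ of 0.52 = 0 (operand ≠ 0)
(p3 → p3): 0.52 ≤ 0.52, so result = 1
(p1 ∧ (p3 → p3)) = min(0.68, 1) = 0.68
(not p3 ∧ (p1 ∧ (p3 → p3))) = min(0, 0.68) = 0
(p1 → (not p3 ∧ (p1 ∧ (p3 → p3)))): 0.68 > 0, so result = 0
(((p2 → p2) → not ((p2 ∧ (p1 → p2)) ∧ p1)) ∨ (p1 → (not p3 ∧ (p1 ∧ (p3 → p3))))) = max(0, 0) = 0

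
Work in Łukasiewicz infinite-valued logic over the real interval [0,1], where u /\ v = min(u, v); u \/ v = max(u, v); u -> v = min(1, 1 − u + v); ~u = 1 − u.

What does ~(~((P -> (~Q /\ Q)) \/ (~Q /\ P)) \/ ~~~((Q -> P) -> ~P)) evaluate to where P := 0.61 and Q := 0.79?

0.57

~Q: Łukasiewicz ¬ gives 1 − 0.79 = 0.21
(~Q /\ Q) = min(0.21, 0.79) = 0.21
(P -> (~Q /\ Q)): min(1, 1 − 0.61 + 0.21) = 0.6
~Q: Łukasiewicz ¬ gives 1 − 0.79 = 0.21
(~Q /\ P) = min(0.21, 0.61) = 0.21
((P -> (~Q /\ Q)) \/ (~Q /\ P)) = max(0.6, 0.21) = 0.6
~((P -> (~Q /\ Q)) \/ (~Q /\ P)): Łukasiewicz ¬ gives 1 − 0.6 = 0.4
(Q -> P): min(1, 1 − 0.79 + 0.61) = 0.82
~P: Łukasiewicz ¬ gives 1 − 0.61 = 0.39
((Q -> P) -> ~P): min(1, 1 − 0.82 + 0.39) = 0.57
~((Q -> P) -> ~P): Łukasiewicz ¬ gives 1 − 0.57 = 0.43
~~((Q -> P) -> ~P): Łukasiewicz ¬ gives 1 − 0.43 = 0.57
~~~((Q -> P) -> ~P): Łukasiewicz ¬ gives 1 − 0.57 = 0.43
(~((P -> (~Q /\ Q)) \/ (~Q /\ P)) \/ ~~~((Q -> P) -> ~P)) = max(0.4, 0.43) = 0.43
~(~((P -> (~Q /\ Q)) \/ (~Q /\ P)) \/ ~~~((Q -> P) -> ~P)): Łukasiewicz ¬ gives 1 − 0.43 = 0.57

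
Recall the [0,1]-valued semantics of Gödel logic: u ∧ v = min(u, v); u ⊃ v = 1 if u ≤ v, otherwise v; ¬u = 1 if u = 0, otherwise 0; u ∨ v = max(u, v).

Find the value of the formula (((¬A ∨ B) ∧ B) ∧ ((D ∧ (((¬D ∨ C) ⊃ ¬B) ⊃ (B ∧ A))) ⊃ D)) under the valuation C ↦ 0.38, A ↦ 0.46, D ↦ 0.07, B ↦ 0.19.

¬A: Gödel ¬ of 0.46 = 0 (operand ≠ 0)
(¬A ∨ B) = max(0, 0.19) = 0.19
((¬A ∨ B) ∧ B) = min(0.19, 0.19) = 0.19
¬D: Gödel ¬ of 0.07 = 0 (operand ≠ 0)
(¬D ∨ C) = max(0, 0.38) = 0.38
¬B: Gödel ¬ of 0.19 = 0 (operand ≠ 0)
((¬D ∨ C) ⊃ ¬B): 0.38 > 0, so result = 0
(B ∧ A) = min(0.19, 0.46) = 0.19
(((¬D ∨ C) ⊃ ¬B) ⊃ (B ∧ A)): 0 ≤ 0.19, so result = 1
(D ∧ (((¬D ∨ C) ⊃ ¬B) ⊃ (B ∧ A))) = min(0.07, 1) = 0.07
((D ∧ (((¬D ∨ C) ⊃ ¬B) ⊃ (B ∧ A))) ⊃ D): 0.07 ≤ 0.07, so result = 1
(((¬A ∨ B) ∧ B) ∧ ((D ∧ (((¬D ∨ C) ⊃ ¬B) ⊃ (B ∧ A))) ⊃ D)) = min(0.19, 1) = 0.19

0.19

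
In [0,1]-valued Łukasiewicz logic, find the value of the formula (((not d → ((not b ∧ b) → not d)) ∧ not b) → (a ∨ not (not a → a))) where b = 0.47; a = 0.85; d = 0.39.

not d: Łukasiewicz ¬ gives 1 − 0.39 = 0.61
not b: Łukasiewicz ¬ gives 1 − 0.47 = 0.53
(not b ∧ b) = min(0.53, 0.47) = 0.47
not d: Łukasiewicz ¬ gives 1 − 0.39 = 0.61
((not b ∧ b) → not d): min(1, 1 − 0.47 + 0.61) = 1
(not d → ((not b ∧ b) → not d)): min(1, 1 − 0.61 + 1) = 1
not b: Łukasiewicz ¬ gives 1 − 0.47 = 0.53
((not d → ((not b ∧ b) → not d)) ∧ not b) = min(1, 0.53) = 0.53
not a: Łukasiewicz ¬ gives 1 − 0.85 = 0.15
(not a → a): min(1, 1 − 0.15 + 0.85) = 1
not (not a → a): Łukasiewicz ¬ gives 1 − 1 = 0
(a ∨ not (not a → a)) = max(0.85, 0) = 0.85
(((not d → ((not b ∧ b) → not d)) ∧ not b) → (a ∨ not (not a → a))): min(1, 1 − 0.53 + 0.85) = 1

1.00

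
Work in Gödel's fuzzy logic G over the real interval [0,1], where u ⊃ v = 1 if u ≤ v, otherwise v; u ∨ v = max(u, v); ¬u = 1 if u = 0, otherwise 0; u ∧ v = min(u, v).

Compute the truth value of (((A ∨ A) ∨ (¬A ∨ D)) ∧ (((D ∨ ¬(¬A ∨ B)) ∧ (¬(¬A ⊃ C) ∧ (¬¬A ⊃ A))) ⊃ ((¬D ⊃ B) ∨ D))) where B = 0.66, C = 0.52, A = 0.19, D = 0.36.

0.36

(A ∨ A) = max(0.19, 0.19) = 0.19
¬A: Gödel ¬ of 0.19 = 0 (operand ≠ 0)
(¬A ∨ D) = max(0, 0.36) = 0.36
((A ∨ A) ∨ (¬A ∨ D)) = max(0.19, 0.36) = 0.36
¬A: Gödel ¬ of 0.19 = 0 (operand ≠ 0)
(¬A ∨ B) = max(0, 0.66) = 0.66
¬(¬A ∨ B): Gödel ¬ of 0.66 = 0 (operand ≠ 0)
(D ∨ ¬(¬A ∨ B)) = max(0.36, 0) = 0.36
¬A: Gödel ¬ of 0.19 = 0 (operand ≠ 0)
(¬A ⊃ C): 0 ≤ 0.52, so result = 1
¬(¬A ⊃ C): Gödel ¬ of 1 = 0 (operand ≠ 0)
¬A: Gödel ¬ of 0.19 = 0 (operand ≠ 0)
¬¬A: Gödel ¬ of 0 = 1 (operand is 0)
(¬¬A ⊃ A): 1 > 0.19, so result = 0.19
(¬(¬A ⊃ C) ∧ (¬¬A ⊃ A)) = min(0, 0.19) = 0
((D ∨ ¬(¬A ∨ B)) ∧ (¬(¬A ⊃ C) ∧ (¬¬A ⊃ A))) = min(0.36, 0) = 0
¬D: Gödel ¬ of 0.36 = 0 (operand ≠ 0)
(¬D ⊃ B): 0 ≤ 0.66, so result = 1
((¬D ⊃ B) ∨ D) = max(1, 0.36) = 1
(((D ∨ ¬(¬A ∨ B)) ∧ (¬(¬A ⊃ C) ∧ (¬¬A ⊃ A))) ⊃ ((¬D ⊃ B) ∨ D)): 0 ≤ 1, so result = 1
(((A ∨ A) ∨ (¬A ∨ D)) ∧ (((D ∨ ¬(¬A ∨ B)) ∧ (¬(¬A ⊃ C) ∧ (¬¬A ⊃ A))) ⊃ ((¬D ⊃ B) ∨ D))) = min(0.36, 1) = 0.36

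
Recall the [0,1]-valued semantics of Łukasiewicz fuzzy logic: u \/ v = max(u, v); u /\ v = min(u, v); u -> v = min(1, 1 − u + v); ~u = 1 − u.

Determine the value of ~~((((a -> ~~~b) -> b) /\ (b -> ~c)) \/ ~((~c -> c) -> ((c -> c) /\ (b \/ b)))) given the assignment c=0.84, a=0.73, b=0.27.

0.73

~b: Łukasiewicz ¬ gives 1 − 0.27 = 0.73
~~b: Łukasiewicz ¬ gives 1 − 0.73 = 0.27
~~~b: Łukasiewicz ¬ gives 1 − 0.27 = 0.73
(a -> ~~~b): min(1, 1 − 0.73 + 0.73) = 1
((a -> ~~~b) -> b): min(1, 1 − 1 + 0.27) = 0.27
~c: Łukasiewicz ¬ gives 1 − 0.84 = 0.16
(b -> ~c): min(1, 1 − 0.27 + 0.16) = 0.89
(((a -> ~~~b) -> b) /\ (b -> ~c)) = min(0.27, 0.89) = 0.27
~c: Łukasiewicz ¬ gives 1 − 0.84 = 0.16
(~c -> c): min(1, 1 − 0.16 + 0.84) = 1
(c -> c): min(1, 1 − 0.84 + 0.84) = 1
(b \/ b) = max(0.27, 0.27) = 0.27
((c -> c) /\ (b \/ b)) = min(1, 0.27) = 0.27
((~c -> c) -> ((c -> c) /\ (b \/ b))): min(1, 1 − 1 + 0.27) = 0.27
~((~c -> c) -> ((c -> c) /\ (b \/ b))): Łukasiewicz ¬ gives 1 − 0.27 = 0.73
((((a -> ~~~b) -> b) /\ (b -> ~c)) \/ ~((~c -> c) -> ((c -> c) /\ (b \/ b)))) = max(0.27, 0.73) = 0.73
~((((a -> ~~~b) -> b) /\ (b -> ~c)) \/ ~((~c -> c) -> ((c -> c) /\ (b \/ b)))): Łukasiewicz ¬ gives 1 − 0.73 = 0.27
~~((((a -> ~~~b) -> b) /\ (b -> ~c)) \/ ~((~c -> c) -> ((c -> c) /\ (b \/ b)))): Łukasiewicz ¬ gives 1 − 0.27 = 0.73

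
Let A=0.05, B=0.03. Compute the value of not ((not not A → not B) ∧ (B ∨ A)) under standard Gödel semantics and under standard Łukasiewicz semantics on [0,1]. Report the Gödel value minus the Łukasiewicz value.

Gödel evaluation:
  not A: Gödel ¬ of 0.05 = 0 (operand ≠ 0)
  not not A: Gödel ¬ of 0 = 1 (operand is 0)
  not B: Gödel ¬ of 0.03 = 0 (operand ≠ 0)
  (not not A → not B): 1 > 0, so result = 0
  (B ∨ A) = max(0.03, 0.05) = 0.05
  ((not not A → not B) ∧ (B ∨ A)) = min(0, 0.05) = 0
  not ((not not A → not B) ∧ (B ∨ A)): Gödel ¬ of 0 = 1 (operand is 0)
  Gödel value = 1
Łukasiewicz evaluation:
  not A: Łukasiewicz ¬ gives 1 − 0.05 = 0.95
  not not A: Łukasiewicz ¬ gives 1 − 0.95 = 0.05
  not B: Łukasiewicz ¬ gives 1 − 0.03 = 0.97
  (not not A → not B): min(1, 1 − 0.05 + 0.97) = 1
  (B ∨ A) = max(0.03, 0.05) = 0.05
  ((not not A → not B) ∧ (B ∨ A)) = min(1, 0.05) = 0.05
  not ((not not A → not B) ∧ (B ∨ A)): Łukasiewicz ¬ gives 1 − 0.05 = 0.95
  Łukasiewicz value = 0.95
Difference: 1 − 0.95 = 0.05

0.05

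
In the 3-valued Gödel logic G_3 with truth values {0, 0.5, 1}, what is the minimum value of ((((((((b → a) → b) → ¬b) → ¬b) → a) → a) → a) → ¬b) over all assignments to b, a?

The minimum is attained at b = 0.5, a = 0.5:
  (b → a): 0.5 ≤ 0.5, so result = 1
  ((b → a) → b): 1 > 0.5, so result = 0.5
  ¬b: Gödel ¬ of 0.5 = 0 (operand ≠ 0)
  (((b → a) → b) → ¬b): 0.5 > 0, so result = 0
  ¬b: Gödel ¬ of 0.5 = 0 (operand ≠ 0)
  ((((b → a) → b) → ¬b) → ¬b): 0 ≤ 0, so result = 1
  (((((b → a) → b) → ¬b) → ¬b) → a): 1 > 0.5, so result = 0.5
  ((((((b → a) → b) → ¬b) → ¬b) → a) → a): 0.5 ≤ 0.5, so result = 1
  (((((((b → a) → b) → ¬b) → ¬b) → a) → a) → a): 1 > 0.5, so result = 0.5
  ¬b: Gödel ¬ of 0.5 = 0 (operand ≠ 0)
  ((((((((b → a) → b) → ¬b) → ¬b) → a) → a) → a) → ¬b): 0.5 > 0, so result = 0
Checking all 9 assignments confirms none give a value below 0.00.

0.00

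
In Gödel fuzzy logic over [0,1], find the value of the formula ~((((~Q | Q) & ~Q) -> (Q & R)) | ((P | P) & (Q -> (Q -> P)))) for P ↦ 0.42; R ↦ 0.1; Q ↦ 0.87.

~Q: Gödel ¬ of 0.87 = 0 (operand ≠ 0)
(~Q | Q) = max(0, 0.87) = 0.87
~Q: Gödel ¬ of 0.87 = 0 (operand ≠ 0)
((~Q | Q) & ~Q) = min(0.87, 0) = 0
(Q & R) = min(0.87, 0.1) = 0.1
(((~Q | Q) & ~Q) -> (Q & R)): 0 ≤ 0.1, so result = 1
(P | P) = max(0.42, 0.42) = 0.42
(Q -> P): 0.87 > 0.42, so result = 0.42
(Q -> (Q -> P)): 0.87 > 0.42, so result = 0.42
((P | P) & (Q -> (Q -> P))) = min(0.42, 0.42) = 0.42
((((~Q | Q) & ~Q) -> (Q & R)) | ((P | P) & (Q -> (Q -> P)))) = max(1, 0.42) = 1
~((((~Q | Q) & ~Q) -> (Q & R)) | ((P | P) & (Q -> (Q -> P)))): Gödel ¬ of 1 = 0 (operand ≠ 0)

0.00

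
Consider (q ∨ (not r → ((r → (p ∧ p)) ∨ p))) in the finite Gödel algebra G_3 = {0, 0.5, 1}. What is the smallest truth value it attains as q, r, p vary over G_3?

Every assignment gives 1. For instance at q = 0, r = 0, p = 0:
  not r: Gödel ¬ of 0 = 1 (operand is 0)
  (p ∧ p) = min(0, 0) = 0
  (r → (p ∧ p)): 0 ≤ 0, so result = 1
  ((r → (p ∧ p)) ∨ p) = max(1, 0) = 1
  (not r → ((r → (p ∧ p)) ∨ p)): 1 ≤ 1, so result = 1
  (q ∨ (not r → ((r → (p ∧ p)) ∨ p))) = max(0, 1) = 1
All 27 assignments give value 1 — the formula is a G_3-tautology.

1.00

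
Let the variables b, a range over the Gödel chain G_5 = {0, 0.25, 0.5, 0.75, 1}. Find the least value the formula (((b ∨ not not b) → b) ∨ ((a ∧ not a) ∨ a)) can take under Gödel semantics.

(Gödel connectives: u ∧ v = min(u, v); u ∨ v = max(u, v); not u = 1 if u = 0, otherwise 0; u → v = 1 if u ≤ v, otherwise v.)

0.25

The minimum is attained at b = 0.25, a = 0:
  not b: Gödel ¬ of 0.25 = 0 (operand ≠ 0)
  not not b: Gödel ¬ of 0 = 1 (operand is 0)
  (b ∨ not not b) = max(0.25, 1) = 1
  ((b ∨ not not b) → b): 1 > 0.25, so result = 0.25
  not a: Gödel ¬ of 0 = 1 (operand is 0)
  (a ∧ not a) = min(0, 1) = 0
  ((a ∧ not a) ∨ a) = max(0, 0) = 0
  (((b ∨ not not b) → b) ∨ ((a ∧ not a) ∨ a)) = max(0.25, 0) = 0.25
Checking all 25 assignments confirms none give a value below 0.25.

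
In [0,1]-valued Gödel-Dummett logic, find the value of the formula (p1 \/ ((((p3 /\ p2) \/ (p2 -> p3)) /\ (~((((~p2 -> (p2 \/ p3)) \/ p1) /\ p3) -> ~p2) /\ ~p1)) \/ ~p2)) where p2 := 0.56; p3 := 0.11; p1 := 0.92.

0.92

(p3 /\ p2) = min(0.11, 0.56) = 0.11
(p2 -> p3): 0.56 > 0.11, so result = 0.11
((p3 /\ p2) \/ (p2 -> p3)) = max(0.11, 0.11) = 0.11
~p2: Gödel ¬ of 0.56 = 0 (operand ≠ 0)
(p2 \/ p3) = max(0.56, 0.11) = 0.56
(~p2 -> (p2 \/ p3)): 0 ≤ 0.56, so result = 1
((~p2 -> (p2 \/ p3)) \/ p1) = max(1, 0.92) = 1
(((~p2 -> (p2 \/ p3)) \/ p1) /\ p3) = min(1, 0.11) = 0.11
~p2: Gödel ¬ of 0.56 = 0 (operand ≠ 0)
((((~p2 -> (p2 \/ p3)) \/ p1) /\ p3) -> ~p2): 0.11 > 0, so result = 0
~((((~p2 -> (p2 \/ p3)) \/ p1) /\ p3) -> ~p2): Gödel ¬ of 0 = 1 (operand is 0)
~p1: Gödel ¬ of 0.92 = 0 (operand ≠ 0)
(~((((~p2 -> (p2 \/ p3)) \/ p1) /\ p3) -> ~p2) /\ ~p1) = min(1, 0) = 0
(((p3 /\ p2) \/ (p2 -> p3)) /\ (~((((~p2 -> (p2 \/ p3)) \/ p1) /\ p3) -> ~p2) /\ ~p1)) = min(0.11, 0) = 0
~p2: Gödel ¬ of 0.56 = 0 (operand ≠ 0)
((((p3 /\ p2) \/ (p2 -> p3)) /\ (~((((~p2 -> (p2 \/ p3)) \/ p1) /\ p3) -> ~p2) /\ ~p1)) \/ ~p2) = max(0, 0) = 0
(p1 \/ ((((p3 /\ p2) \/ (p2 -> p3)) /\ (~((((~p2 -> (p2 \/ p3)) \/ p1) /\ p3) -> ~p2) /\ ~p1)) \/ ~p2)) = max(0.92, 0) = 0.92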